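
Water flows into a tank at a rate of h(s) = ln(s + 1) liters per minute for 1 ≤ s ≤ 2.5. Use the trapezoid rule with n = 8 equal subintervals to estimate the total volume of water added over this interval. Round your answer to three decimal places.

Δs = (2.5 − 1)/8 = 0.1875.
h(1) ≈ 0.693, h(1.1875) ≈ 0.783, h(1.375) ≈ 0.865, h(1.5625) ≈ 0.941, h(1.75) ≈ 1.012, h(1.9375) ≈ 1.078, h(2.125) ≈ 1.139, h(2.3125) ≈ 1.198, h(2.5) ≈ 1.253.
T_8 = (Δs/2)·[h(s_0) + 2h(s_1) + ... + 2h(s_{7}) + h(s_8)].
Sum ≈ 1.498.

1.498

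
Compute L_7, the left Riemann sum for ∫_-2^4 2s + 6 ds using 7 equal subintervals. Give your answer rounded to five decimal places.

42.85714

Δs = (4 − (-2))/7 = 6/7.
Left endpoints: -2, -8/7, -2/7, 4/7, 10/7, 16/7, 22/7.
f(-2) = 2, f(-8/7) = 26/7, f(-2/7) = 38/7, f(4/7) = 50/7, f(10/7) = 62/7, f(16/7) = 74/7, f(22/7) = 86/7.
Sum = Δs · [f(-2) + f(-8/7) + f(-2/7) + ...].
Sum ≈ 42.85714.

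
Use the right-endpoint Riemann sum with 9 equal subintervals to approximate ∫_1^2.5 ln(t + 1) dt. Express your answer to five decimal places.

Δt = (2.5 − 1)/9 = 1/6.
Right endpoints: 7/6, 4/3, 1.5, 5/3, 11/6, 2, 13/6, 7/3, 2.5.
f(7/6) ≈ 0.77319, f(4/3) ≈ 0.84730, f(1.5) ≈ 0.91629, f(5/3) ≈ 0.98083, f(11/6) ≈ 1.04145, f(2) ≈ 1.09861, f(13/6) ≈ 1.15268, f(7/3) ≈ 1.20397, f(2.5) ≈ 1.25276.
Sum = Δt · [f(7/6) + f(4/3) + f(1.5) + ...].
Sum ≈ 1.54451.

1.54451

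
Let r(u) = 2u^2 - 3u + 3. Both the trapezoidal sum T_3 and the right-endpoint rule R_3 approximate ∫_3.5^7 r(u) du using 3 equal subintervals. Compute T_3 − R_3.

T_3 ≈ 157.0462963.
R_3 ≈ 193.7962963.
T_3 − R_3 = -36.75.

-36.75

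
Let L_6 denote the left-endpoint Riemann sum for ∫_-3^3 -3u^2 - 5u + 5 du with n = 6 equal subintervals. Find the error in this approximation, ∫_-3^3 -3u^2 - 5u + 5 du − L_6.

Exact integral: ∫_-3^3 f(u) du = -24.
L_6 = -12.
Error = -24 − (-12) = -12.

-12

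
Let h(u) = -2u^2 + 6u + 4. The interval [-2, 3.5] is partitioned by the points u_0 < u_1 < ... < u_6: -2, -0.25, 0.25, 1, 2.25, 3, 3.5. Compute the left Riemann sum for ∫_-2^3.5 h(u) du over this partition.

Subinterval widths: 1.75, 0.5, 0.75, 1.25, 0.75, 0.5.
Left endpoints: -2, -0.25, 0.25, 1, 2.25, 3.
h(-2) = -16, h(-0.25) = 2.375, h(0.25) = 5.375, h(1) = 8, h(2.25) = 7.375, h(3) = 4.
Sum = Σ Δu_i · h(u_i).
Sum = -5.25.

-5.25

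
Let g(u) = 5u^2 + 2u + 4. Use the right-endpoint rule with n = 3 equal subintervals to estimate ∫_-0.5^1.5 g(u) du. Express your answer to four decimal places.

Δu = (1.5 − (-0.5))/3 = 2/3.
Right endpoints: 1/6, 5/6, 1.5.
g(1/6) = 161/36, g(5/6) = 329/36, g(1.5) = 18.25.
Sum = Δu · [g(1/6) + g(5/6) + g(1.5)].
Sum ≈ 21.2407.

21.2407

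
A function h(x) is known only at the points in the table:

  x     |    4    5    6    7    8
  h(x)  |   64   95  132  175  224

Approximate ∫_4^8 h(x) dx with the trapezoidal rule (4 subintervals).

Δx = 1.
T_4 = (1/2)·[64 + 2·95 + 2·132 + 2·175 + 224] = 546.

546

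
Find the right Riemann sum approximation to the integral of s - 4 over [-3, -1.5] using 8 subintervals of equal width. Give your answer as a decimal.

-9.234375

Δs = (-1.5 − (-3))/8 = 0.1875.
Right endpoints: -2.8125, -2.625, -2.4375, -2.25, -2.0625, -1.875, -1.6875, -1.5.
f(-2.8125) = -6.8125, f(-2.625) = -6.625, f(-2.4375) = -6.4375, f(-2.25) = -6.25, f(-2.0625) = -6.0625, f(-1.875) = -5.875, f(-1.6875) = -5.6875, f(-1.5) = -5.5.
Sum = Δs · [f(-2.8125) + f(-2.625) + f(-2.4375) + ...].
Sum = -9.234375.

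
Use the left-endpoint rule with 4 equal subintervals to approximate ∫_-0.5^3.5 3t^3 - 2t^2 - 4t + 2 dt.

Δt = (3.5 − (-0.5))/4 = 1.
Left endpoints: -0.5, 0.5, 1.5, 2.5.
f(-0.5) = 3.125, f(0.5) = -0.125, f(1.5) = 1.625, f(2.5) = 26.375.
Sum = Δt · [f(-0.5) + f(0.5) + f(1.5) + f(2.5)].
Sum = 31.

31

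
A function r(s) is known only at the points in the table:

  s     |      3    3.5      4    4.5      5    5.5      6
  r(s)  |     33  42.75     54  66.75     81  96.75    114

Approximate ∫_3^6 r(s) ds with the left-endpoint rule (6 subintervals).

Δs = 0.5.
Sum = 0.5·[33 + 42.75 + 54 + 66.75 + 81 + 96.75] = 187.125.

187.125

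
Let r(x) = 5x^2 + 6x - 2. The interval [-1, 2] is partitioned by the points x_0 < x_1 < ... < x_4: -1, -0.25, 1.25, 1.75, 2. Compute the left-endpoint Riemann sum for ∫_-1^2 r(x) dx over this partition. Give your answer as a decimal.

Subinterval widths: 0.75, 1.5, 0.5, 0.25.
Left endpoints: -1, -0.25, 1.25, 1.75.
r(-1) = -3, r(-0.25) = -3.1875, r(1.25) = 13.3125, r(1.75) = 23.8125.
Sum = Σ Δx_i · r(x_i).
Sum = 5.578125.

5.578125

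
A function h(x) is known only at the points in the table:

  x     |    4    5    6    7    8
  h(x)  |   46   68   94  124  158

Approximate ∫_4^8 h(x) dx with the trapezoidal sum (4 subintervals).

Δx = 1.
T_4 = (1/2)·[46 + 2·68 + 2·94 + 2·124 + 158] = 388.

388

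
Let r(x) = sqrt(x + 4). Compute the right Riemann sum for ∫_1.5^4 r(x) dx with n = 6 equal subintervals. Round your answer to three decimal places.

6.586

Δx = (4 − 1.5)/6 = 5/12.
Right endpoints: 23/12, 7/3, 2.75, 19/6, 43/12, 4.
r(23/12) ≈ 2.432, r(7/3) ≈ 2.517, r(2.75) ≈ 2.598, r(19/6) ≈ 2.677, r(43/12) ≈ 2.754, r(4) ≈ 2.828.
Sum = Δx · [r(23/12) + r(7/3) + r(2.75) + ...].
Sum ≈ 6.586.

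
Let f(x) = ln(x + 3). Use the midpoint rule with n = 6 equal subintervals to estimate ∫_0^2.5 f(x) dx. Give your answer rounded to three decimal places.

3.581

Δx = (2.5 − 0)/6 = 5/12.
Midpoints: 5/24, 0.625, 25/24, 35/24, 1.875, 55/24.
f(5/24) ≈ 1.166, f(0.625) ≈ 1.288, f(25/24) ≈ 1.397, f(35/24) ≈ 1.495, f(1.875) ≈ 1.584, f(55/24) ≈ 1.666.
Sum = Δx · [f(5/24) + f(0.625) + f(25/24) + ...].
Sum ≈ 3.581.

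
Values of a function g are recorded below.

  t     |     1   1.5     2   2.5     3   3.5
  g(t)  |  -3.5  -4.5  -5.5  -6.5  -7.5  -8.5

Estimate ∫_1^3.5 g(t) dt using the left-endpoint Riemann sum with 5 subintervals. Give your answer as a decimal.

-13.75

Δt = 0.5.
Sum = 0.5·[(-3.5) + (-4.5) + (-5.5) + (-6.5) + (-7.5)] = -13.75.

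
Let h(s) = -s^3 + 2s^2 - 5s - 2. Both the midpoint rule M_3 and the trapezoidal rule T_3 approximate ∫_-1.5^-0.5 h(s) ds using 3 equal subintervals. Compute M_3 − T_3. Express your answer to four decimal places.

-0.1389

M_3 ≈ 6.370370.
T_3 ≈ 6.509259.
M_3 − T_3 ≈ -0.1389.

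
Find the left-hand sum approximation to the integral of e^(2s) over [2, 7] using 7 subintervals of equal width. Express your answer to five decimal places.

270733.09422

Δs = (7 − 2)/7 = 5/7.
Left endpoints: 2, 19/7, 24/7, 29/7, 34/7, 39/7, 44/7.
f(2) ≈ 54.59815, f(19/7) ≈ 227.82355, f(24/7) ≈ 950.64705, f(29/7) ≈ 3966.79715, f(34/7) ≈ 16552.38889, f(39/7) ≈ 69068.71398, f(44/7) ≈ 288205.36313.
Sum = Δs · [f(2) + f(19/7) + f(24/7) + ...].
Sum ≈ 270733.09422.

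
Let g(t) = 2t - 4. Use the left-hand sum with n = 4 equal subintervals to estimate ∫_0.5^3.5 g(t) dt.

Δt = (3.5 − 0.5)/4 = 0.75.
Left endpoints: 0.5, 1.25, 2, 2.75.
g(0.5) = -3, g(1.25) = -1.5, g(2) = 0, g(2.75) = 1.5.
Sum = Δt · [g(0.5) + g(1.25) + g(2) + g(2.75)].
Sum = -2.25.

-2.25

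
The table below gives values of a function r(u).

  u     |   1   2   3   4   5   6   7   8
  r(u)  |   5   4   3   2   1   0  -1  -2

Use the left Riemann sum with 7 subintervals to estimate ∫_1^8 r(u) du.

14

Δu = 1.
Sum = 1·[5 + 4 + 3 + 2 + 1 + 0 + (-1)] = 14.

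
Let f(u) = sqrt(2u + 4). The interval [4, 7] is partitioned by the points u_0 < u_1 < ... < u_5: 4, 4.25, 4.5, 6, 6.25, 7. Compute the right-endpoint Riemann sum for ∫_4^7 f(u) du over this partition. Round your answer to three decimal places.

Subinterval widths: 0.25, 0.25, 1.5, 0.25, 0.75.
Right endpoints: 4.25, 4.5, 6, 6.25, 7.
f(4.25) ≈ 3.536, f(4.5) ≈ 3.606, f(6) ≈ 4.000, f(6.25) ≈ 4.062, f(7) ≈ 4.243.
Sum = Σ Δu_i · f(u_i).
Sum ≈ 11.983.

11.983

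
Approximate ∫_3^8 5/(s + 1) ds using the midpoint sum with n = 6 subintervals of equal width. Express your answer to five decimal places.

Δs = (8 − 3)/6 = 5/6.
Midpoints: 41/12, 4.25, 61/12, 71/12, 6.75, 91/12.
f(41/12) = 60/53, f(4.25) = 20/21, f(61/12) = 60/73, f(71/12) = 60/83, f(6.75) = 20/31, f(91/12) = 60/103.
Sum = Δs · [f(41/12) + f(4.25) + f(61/12) + ...].
Sum ≈ 4.04746.

4.04746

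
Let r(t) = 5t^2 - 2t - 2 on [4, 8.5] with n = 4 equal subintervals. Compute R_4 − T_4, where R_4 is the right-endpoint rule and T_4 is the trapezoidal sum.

R_4 = 1009.51171875.
T_4 = 856.37109375.
R_4 − T_4 = 153.140625.

153.140625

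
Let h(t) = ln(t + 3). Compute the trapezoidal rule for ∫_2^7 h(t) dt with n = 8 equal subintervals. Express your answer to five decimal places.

9.97541

Δt = (7 − 2)/8 = 0.625.
h(2) ≈ 1.60944, h(2.625) ≈ 1.72722, h(3.25) ≈ 1.83258, h(3.875) ≈ 1.92789, h(4.5) ≈ 2.01490, h(5.125) ≈ 2.09495, h(5.75) ≈ 2.16905, h(6.375) ≈ 2.23805, h(7) ≈ 2.30259.
T_8 = (Δt/2)·[h(t_0) + 2h(t_1) + ... + 2h(t_{7}) + h(t_8)].
Sum ≈ 9.97541.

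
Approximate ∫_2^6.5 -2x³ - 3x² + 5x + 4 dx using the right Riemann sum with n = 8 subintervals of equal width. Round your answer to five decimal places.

Δx = (6.5 − 2)/8 = 0.5625.
Right endpoints: 2.5625, 3.125, 3.6875, 4.25, 4.8125, 5.375, 5.9375, 6.5.
f(2.5625) = -74833/2048, f(3.125) = -70.70703125, f(3.6875) = -242971/2048, f(4.25) = -182.46875, f(4.8125) = -541357/2048, f(5.375) = -366.37109375, f(5.9375) = -1004983/2048, f(6.5) = -639.5.
Sum = Δx · [f(2.5625) + f(3.125) + f(3.6875) + ...].
Sum ≈ -1220.21631.

-1220.21631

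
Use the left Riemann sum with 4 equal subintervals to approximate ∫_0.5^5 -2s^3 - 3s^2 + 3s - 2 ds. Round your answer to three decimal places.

Δs = (5 − 0.5)/4 = 1.125.
Left endpoints: 0.5, 1.625, 2.75, 3.875.
f(0.5) = -1.5, f(1.625) = -13.62890625, f(2.75) = -58.03125, f(3.875) = -151.79296875.
Sum = Δs · [f(0.5) + f(1.625) + f(2.75) + f(3.875)].
Sum ≈ -253.072.

-253.072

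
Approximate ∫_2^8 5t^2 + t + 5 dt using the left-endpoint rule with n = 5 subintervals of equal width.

Δt = (8 − 2)/5 = 1.2.
Left endpoints: 2, 3.2, 4.4, 5.6, 6.8.
f(2) = 27, f(3.2) = 59.4, f(4.4) = 106.2, f(5.6) = 167.4, f(6.8) = 243.
Sum = Δt · [f(2) + f(3.2) + f(4.4) + f(5.6) + f(6.8)].
Sum = 723.6.

723.6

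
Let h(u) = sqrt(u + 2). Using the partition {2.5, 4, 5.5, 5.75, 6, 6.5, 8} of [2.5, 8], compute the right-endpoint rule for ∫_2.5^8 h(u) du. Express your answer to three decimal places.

Subinterval widths: 1.5, 1.5, 0.25, 0.25, 0.5, 1.5.
Right endpoints: 4, 5.5, 5.75, 6, 6.5, 8.
h(4) ≈ 2.449, h(5.5) ≈ 2.739, h(5.75) ≈ 2.784, h(6) ≈ 2.828, h(6.5) ≈ 2.915, h(8) ≈ 3.162.
Sum = Σ Δu_i · h(u_i).
Sum ≈ 15.386.

15.386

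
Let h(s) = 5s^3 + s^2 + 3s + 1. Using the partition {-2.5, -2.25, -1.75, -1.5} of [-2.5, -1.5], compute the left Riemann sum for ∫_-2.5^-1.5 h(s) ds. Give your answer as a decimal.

Subinterval widths: 0.25, 0.5, 0.25.
Left endpoints: -2.5, -2.25, -1.75.
h(-2.5) = -78.375, h(-2.25) = -57.640625, h(-1.75) = -27.984375.
Sum = Σ Δs_i · h(s_i).
Sum = -55.41015625.

-55.41015625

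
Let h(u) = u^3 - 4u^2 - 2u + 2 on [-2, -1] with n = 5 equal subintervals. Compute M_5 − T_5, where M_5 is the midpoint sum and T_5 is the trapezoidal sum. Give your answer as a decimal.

M_5 = -8.055.
T_5 = -8.14.
M_5 − T_5 = 0.085.

0.085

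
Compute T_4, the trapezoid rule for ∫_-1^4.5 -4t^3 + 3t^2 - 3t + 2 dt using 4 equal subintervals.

-366.0078125

Δt = (4.5 − (-1))/4 = 1.375.
f(-1) = 12, f(0.375) = 1.0859375, f(1.75) = -15.5, f(3.125) = -100.1484375, f(4.5) = -315.25.
T_4 = (Δt/2)·[f(t_0) + 2f(t_1) + 2f(t_2) + 2f(t_3) + f(t_4)].
Sum = -366.0078125.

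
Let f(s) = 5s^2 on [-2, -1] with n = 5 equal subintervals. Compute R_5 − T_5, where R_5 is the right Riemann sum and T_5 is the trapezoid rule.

R_5 = 10.2.
T_5 = 11.7.
R_5 − T_5 = -1.5.

-1.5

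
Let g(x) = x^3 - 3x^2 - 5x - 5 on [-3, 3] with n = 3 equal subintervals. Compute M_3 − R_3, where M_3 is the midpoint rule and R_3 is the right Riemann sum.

M_3 = -78.
R_3 = -72.
M_3 − R_3 = -6.

-6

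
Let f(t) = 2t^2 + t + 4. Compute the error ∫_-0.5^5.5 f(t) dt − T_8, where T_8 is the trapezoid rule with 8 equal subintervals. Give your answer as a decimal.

Exact integral: ∫_-0.5^5.5 f(t) dt = 150.
T_8 = 151.125.
Error = 150 − 151.125 = -1.125.

-1.125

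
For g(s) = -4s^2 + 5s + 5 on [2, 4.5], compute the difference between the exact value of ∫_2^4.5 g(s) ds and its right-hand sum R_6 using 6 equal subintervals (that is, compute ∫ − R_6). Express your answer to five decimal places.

Exact integral: ∫_2^4.5 g(s) ds ≈ -57.7083333.
R_6 ≈ -68.9351852.
Error ≈ -57.7083333 − (-68.9351852) ≈ 11.22685.

11.22685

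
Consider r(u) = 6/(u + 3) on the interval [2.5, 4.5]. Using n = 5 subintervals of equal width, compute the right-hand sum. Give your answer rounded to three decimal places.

1.804

Δu = (4.5 − 2.5)/5 = 0.4.
Right endpoints: 2.9, 3.3, 3.7, 4.1, 4.5.
r(2.9) = 60/59, r(3.3) = 20/21, r(3.7) = 60/67, r(4.1) = 60/71, r(4.5) = 0.8.
Sum = Δu · [r(2.9) + r(3.3) + r(3.7) + r(4.1) + r(4.5)].
Sum ≈ 1.804.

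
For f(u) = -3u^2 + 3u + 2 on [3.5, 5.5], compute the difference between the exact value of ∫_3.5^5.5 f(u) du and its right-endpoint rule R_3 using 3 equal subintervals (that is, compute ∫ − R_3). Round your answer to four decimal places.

16.4444

Exact integral: ∫_3.5^5.5 f(u) du = -92.5.
R_3 ≈ -108.944444.
Error ≈ -92.5 − (-108.944444) ≈ 16.4444.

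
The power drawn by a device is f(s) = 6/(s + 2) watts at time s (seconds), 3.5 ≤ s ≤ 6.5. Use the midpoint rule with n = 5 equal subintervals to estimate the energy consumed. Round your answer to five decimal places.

2.61018

Δs = (6.5 − 3.5)/5 = 0.6.
Midpoints: 3.8, 4.4, 5, 5.6, 6.2.
f(3.8) = 30/29, f(4.4) = 0.9375, f(5) = 6/7, f(5.6) = 15/19, f(6.2) = 30/41.
Sum = Δs · [f(3.8) + f(4.4) + f(5) + f(5.6) + f(6.2)].
Sum ≈ 2.61018.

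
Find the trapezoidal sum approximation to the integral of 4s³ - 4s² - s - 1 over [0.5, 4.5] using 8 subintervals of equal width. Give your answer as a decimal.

279

Δs = (4.5 − 0.5)/8 = 0.5.
f(0.5) = -2, f(1) = -2, f(1.5) = 2, f(2) = 13, f(2.5) = 34, f(3) = 68, f(3.5) = 118, f(4) = 187, f(4.5) = 278.
T_8 = (Δs/2)·[f(s_0) + 2f(s_1) + ... + 2f(s_{7}) + f(s_8)].
Sum = 279.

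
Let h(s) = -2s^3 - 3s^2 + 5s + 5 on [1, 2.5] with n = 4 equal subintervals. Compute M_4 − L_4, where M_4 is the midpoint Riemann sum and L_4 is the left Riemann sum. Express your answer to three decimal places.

-6.319

M_4 ≈ -12.79395.
L_4 ≈ -6.47461.
M_4 − L_4 ≈ -6.319.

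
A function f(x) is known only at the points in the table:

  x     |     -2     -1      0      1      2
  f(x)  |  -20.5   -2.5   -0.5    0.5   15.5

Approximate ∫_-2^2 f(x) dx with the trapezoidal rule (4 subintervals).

Δx = 1.
T_4 = (1/2)·[(-20.5) + 2·(-2.5) + 2·(-0.5) + 2·0.5 + 15.5] = -5.

-5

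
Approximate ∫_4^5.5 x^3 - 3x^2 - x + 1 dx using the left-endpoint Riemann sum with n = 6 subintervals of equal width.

49.67578125

Δx = (5.5 − 4)/6 = 0.25.
Left endpoints: 4, 4.25, 4.5, 4.75, 5, 5.25.
f(4) = 13, f(4.25) = 19.328125, f(4.5) = 26.875, f(4.75) = 35.734375, f(5) = 46, f(5.25) = 57.765625.
Sum = Δx · [f(4) + f(4.25) + f(4.5) + ...].
Sum = 49.67578125.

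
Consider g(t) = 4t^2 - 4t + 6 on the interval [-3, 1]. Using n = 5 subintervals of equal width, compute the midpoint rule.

76.48

Δt = (1 − (-3))/5 = 0.8.
Midpoints: -2.6, -1.8, -1, -0.2, 0.6.
g(-2.6) = 43.44, g(-1.8) = 26.16, g(-1) = 14, g(-0.2) = 6.96, g(0.6) = 5.04.
Sum = Δt · [g(-2.6) + g(-1.8) + g(-1) + g(-0.2) + g(0.6)].
Sum = 76.48.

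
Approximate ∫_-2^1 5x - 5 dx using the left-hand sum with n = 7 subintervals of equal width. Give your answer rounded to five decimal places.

Δx = (1 − (-2))/7 = 3/7.
Left endpoints: -2, -11/7, -8/7, -5/7, -2/7, 1/7, 4/7.
f(-2) = -15, f(-11/7) = -90/7, f(-8/7) = -75/7, f(-5/7) = -60/7, f(-2/7) = -45/7, f(1/7) = -30/7, f(4/7) = -15/7.
Sum = Δx · [f(-2) + f(-11/7) + f(-8/7) + ...].
Sum ≈ -25.71429.

-25.71429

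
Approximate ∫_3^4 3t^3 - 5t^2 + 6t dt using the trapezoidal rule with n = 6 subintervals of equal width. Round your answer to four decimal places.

90.7060

Δt = (4 − 3)/6 = 1/6.
f(3) = 54, f(19/6) = 64.125, f(10/3) = 680/9, f(3.5) = 88.375, f(11/3) = 308/3, f(23/6) = 8533/72, f(4) = 136.
T_6 = (Δt/2)·[f(t_0) + 2f(t_1) + ... + 2f(t_{5}) + f(t_6)].
Sum ≈ 90.7060.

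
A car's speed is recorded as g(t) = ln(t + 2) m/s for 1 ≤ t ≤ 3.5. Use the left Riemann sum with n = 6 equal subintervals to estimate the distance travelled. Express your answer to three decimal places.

3.452

Δt = (3.5 − 1)/6 = 5/12.
Left endpoints: 1, 17/12, 11/6, 2.25, 8/3, 37/12.
g(1) ≈ 1.099, g(17/12) ≈ 1.229, g(11/6) ≈ 1.344, g(2.25) ≈ 1.447, g(8/3) ≈ 1.540, g(37/12) ≈ 1.626.
Sum = Δt · [g(1) + g(17/12) + g(11/6) + ...].
Sum ≈ 3.452.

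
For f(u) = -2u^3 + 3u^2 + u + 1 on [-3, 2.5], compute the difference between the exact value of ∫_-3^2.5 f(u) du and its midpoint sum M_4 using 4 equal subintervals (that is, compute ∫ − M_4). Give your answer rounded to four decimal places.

Exact integral: ∫_-3^2.5 f(u) du = 67.71875.
M_4 ≈ 63.819336.
Error ≈ 67.71875 − 63.819336 ≈ 3.8994.

3.8994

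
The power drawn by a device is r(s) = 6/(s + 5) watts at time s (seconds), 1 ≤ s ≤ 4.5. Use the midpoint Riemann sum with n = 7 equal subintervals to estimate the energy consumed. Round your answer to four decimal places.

2.7562

Δs = (4.5 − 1)/7 = 0.5.
Midpoints: 1.25, 1.75, 2.25, 2.75, 3.25, 3.75, 4.25.
r(1.25) = 0.96, r(1.75) = 8/9, r(2.25) = 24/29, r(2.75) = 24/31, r(3.25) = 8/11, r(3.75) = 24/35, r(4.25) = 24/37.
Sum = Δs · [r(1.25) + r(1.75) + r(2.25) + ...].
Sum ≈ 2.7562.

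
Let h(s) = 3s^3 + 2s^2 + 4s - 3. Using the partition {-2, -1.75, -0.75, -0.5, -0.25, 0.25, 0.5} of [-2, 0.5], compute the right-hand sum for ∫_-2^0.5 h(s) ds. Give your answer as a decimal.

Subinterval widths: 0.25, 1, 0.25, 0.25, 0.5, 0.25.
Right endpoints: -1.75, -0.75, -0.5, -0.25, 0.25, 0.5.
h(-1.75) = -19.953125, h(-0.75) = -6.140625, h(-0.5) = -4.875, h(-0.25) = -3.921875, h(0.25) = -1.828125, h(0.5) = -0.125.
Sum = Σ Δs_i · h(s_i).
Sum = -14.2734375.

-14.2734375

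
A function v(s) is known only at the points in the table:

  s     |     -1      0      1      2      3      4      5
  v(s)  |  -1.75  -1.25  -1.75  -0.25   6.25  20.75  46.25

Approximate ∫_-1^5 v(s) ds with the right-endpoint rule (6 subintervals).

Δs = 1.
Sum = 1·[(-1.25) + (-1.75) + (-0.25) + 6.25 + 20.75 + 46.25] = 70.

70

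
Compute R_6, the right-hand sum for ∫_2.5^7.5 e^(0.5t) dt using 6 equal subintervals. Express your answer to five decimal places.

95.45039

Δt = (7.5 − 2.5)/6 = 5/6.
Right endpoints: 10/3, 25/6, 5, 35/6, 20/3, 7.5.
f(10/3) ≈ 5.29449, f(25/6) ≈ 8.03119, f(5) ≈ 12.18249, f(35/6) ≈ 18.47959, f(20/3) ≈ 28.03162, f(7.5) ≈ 42.52108.
Sum = Δt · [f(10/3) + f(25/6) + f(5) + ...].
Sum ≈ 95.45039.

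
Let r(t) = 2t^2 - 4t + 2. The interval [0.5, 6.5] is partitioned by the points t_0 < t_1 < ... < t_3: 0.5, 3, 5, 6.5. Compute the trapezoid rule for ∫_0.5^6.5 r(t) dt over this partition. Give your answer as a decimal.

Subinterval widths: 2.5, 2, 1.5.
r(0.5) = 0.5, r(3) = 8, r(5) = 32, r(6.5) = 60.5.
On each subinterval the trapezoid contributes (Δt_i/2)·[r(t_{i-1}) + r(t_i)].
Sum = 120.

120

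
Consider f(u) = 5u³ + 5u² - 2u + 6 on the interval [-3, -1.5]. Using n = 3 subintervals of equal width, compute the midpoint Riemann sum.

Δu = (-1.5 − (-3))/3 = 0.5.
Midpoints: -2.75, -2.25, -1.75.
f(-2.75) = -54.671875, f(-2.25) = -21.140625, f(-1.75) = -1.984375.
Sum = Δu · [f(-2.75) + f(-2.25) + f(-1.75)].
Sum = -38.8984375.

-38.8984375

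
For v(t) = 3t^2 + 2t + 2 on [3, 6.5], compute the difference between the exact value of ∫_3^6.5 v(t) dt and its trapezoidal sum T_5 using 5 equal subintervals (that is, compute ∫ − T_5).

Exact integral: ∫_3^6.5 v(t) dt = 287.875.
T_5 = 288.7325.
Error = 287.875 − 288.7325 = -0.8575.

-0.8575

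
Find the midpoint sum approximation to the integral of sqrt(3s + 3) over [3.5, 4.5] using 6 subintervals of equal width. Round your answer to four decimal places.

3.8714

Δs = (4.5 − 3.5)/6 = 1/6.
Midpoints: 43/12, 3.75, 47/12, 49/12, 4.25, 53/12.
f(43/12) ≈ 3.7081, f(3.75) ≈ 3.7749, f(47/12) ≈ 3.8406, f(49/12) ≈ 3.9051, f(4.25) ≈ 3.9686, f(53/12) ≈ 4.0311.
Sum = Δs · [f(43/12) + f(3.75) + f(47/12) + ...].
Sum ≈ 3.8714.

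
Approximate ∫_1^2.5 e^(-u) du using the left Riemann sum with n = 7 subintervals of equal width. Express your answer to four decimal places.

Δu = (2.5 − 1)/7 = 3/14.
Left endpoints: 1, 17/14, 10/7, 23/14, 13/7, 29/14, 16/7.
f(1) ≈ 0.3679, f(17/14) ≈ 0.2969, f(10/7) ≈ 0.2397, f(23/14) ≈ 0.1934, f(13/7) ≈ 0.1561, f(29/14) ≈ 0.1260, f(16/7) ≈ 0.1017.
Sum = Δu · [f(1) + f(17/14) + f(10/7) + ...].
Sum ≈ 0.3175.

0.3175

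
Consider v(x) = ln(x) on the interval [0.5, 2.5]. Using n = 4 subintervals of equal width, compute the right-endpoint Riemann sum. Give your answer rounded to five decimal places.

Δx = (2.5 − 0.5)/4 = 0.5.
Right endpoints: 1, 1.5, 2, 2.5.
v(1) ≈ 0.00000, v(1.5) ≈ 0.40547, v(2) ≈ 0.69315, v(2.5) ≈ 0.91629.
Sum = Δx · [v(1) + v(1.5) + v(2) + v(2.5)].
Sum ≈ 1.00745.

1.00745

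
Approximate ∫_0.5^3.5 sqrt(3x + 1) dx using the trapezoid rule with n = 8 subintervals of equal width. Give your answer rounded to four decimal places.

7.7820

Δx = (3.5 − 0.5)/8 = 0.375.
f(0.5) ≈ 1.5811, f(0.875) ≈ 1.9039, f(1.25) ≈ 2.1794, f(1.625) ≈ 2.4238, f(2) ≈ 2.6458, f(2.375) ≈ 2.8504, f(2.75) ≈ 3.0414, f(3.125) ≈ 3.2210, f(3.5) ≈ 3.3912.
T_8 = (Δx/2)·[f(x_0) + 2f(x_1) + ... + 2f(x_{7}) + f(x_8)].
Sum ≈ 7.7820.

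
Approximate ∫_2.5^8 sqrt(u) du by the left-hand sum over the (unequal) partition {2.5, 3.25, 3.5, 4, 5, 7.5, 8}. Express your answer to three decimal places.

11.531

Subinterval widths: 0.75, 0.25, 0.5, 1, 2.5, 0.5.
Left endpoints: 2.5, 3.25, 3.5, 4, 5, 7.5.
f(2.5) ≈ 1.581, f(3.25) ≈ 1.803, f(3.5) ≈ 1.871, f(4) ≈ 2.000, f(5) ≈ 2.236, f(7.5) ≈ 2.739.
Sum = Σ Δu_i · f(u_i).
Sum ≈ 11.531.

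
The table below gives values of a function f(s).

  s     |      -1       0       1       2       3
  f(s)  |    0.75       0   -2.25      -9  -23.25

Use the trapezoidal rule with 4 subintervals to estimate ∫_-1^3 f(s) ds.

-22.5

Δs = 1.
T_4 = (1/2)·[0.75 + 2·0 + 2·(-2.25) + 2·(-9) + (-23.25)] = -22.5.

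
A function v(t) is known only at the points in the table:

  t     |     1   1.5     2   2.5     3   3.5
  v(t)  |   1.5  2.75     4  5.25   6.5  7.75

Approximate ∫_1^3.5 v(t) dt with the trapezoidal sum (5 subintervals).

Δt = 0.5.
T_5 = (0.5/2)·[1.5 + 2·2.75 + 2·4 + 2·5.25 + 2·6.5 + 7.75] = 11.5625.

11.5625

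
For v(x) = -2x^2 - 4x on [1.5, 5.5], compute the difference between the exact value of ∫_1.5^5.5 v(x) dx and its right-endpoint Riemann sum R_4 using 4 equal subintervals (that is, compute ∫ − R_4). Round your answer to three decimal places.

37.333

Exact integral: ∫_1.5^5.5 v(x) dx ≈ -164.66667.
R_4 = -202.
Error ≈ -164.66667 − (-202) ≈ 37.333.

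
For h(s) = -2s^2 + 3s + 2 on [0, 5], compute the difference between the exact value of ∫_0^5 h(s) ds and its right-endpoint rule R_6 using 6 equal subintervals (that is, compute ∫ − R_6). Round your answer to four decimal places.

Exact integral: ∫_0^5 h(s) ds ≈ -35.833333.
R_6 ≈ -51.574074.
Error ≈ -35.833333 − (-51.574074) ≈ 15.7407.

15.7407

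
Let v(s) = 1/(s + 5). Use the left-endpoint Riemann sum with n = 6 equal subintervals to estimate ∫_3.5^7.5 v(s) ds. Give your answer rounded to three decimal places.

Δs = (7.5 − 3.5)/6 = 2/3.
Left endpoints: 3.5, 25/6, 29/6, 5.5, 37/6, 41/6.
v(3.5) = 2/17, v(25/6) = 6/55, v(29/6) = 6/59, v(5.5) = 2/21, v(37/6) = 6/67, v(41/6) = 6/71.
Sum = Δs · [v(3.5) + v(25/6) + v(29/6) + ...].
Sum ≈ 0.398.

0.398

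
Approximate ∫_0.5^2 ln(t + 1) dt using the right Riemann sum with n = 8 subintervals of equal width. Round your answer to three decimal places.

Δt = (2 − 0.5)/8 = 0.1875.
Right endpoints: 0.6875, 0.875, 1.0625, 1.25, 1.4375, 1.625, 1.8125, 2.
f(0.6875) ≈ 0.523, f(0.875) ≈ 0.629, f(1.0625) ≈ 0.724, f(1.25) ≈ 0.811, f(1.4375) ≈ 0.891, f(1.625) ≈ 0.965, f(1.8125) ≈ 1.034, f(2) ≈ 1.099.
Sum = Δt · [f(0.6875) + f(0.875) + f(1.0625) + ...].
Sum ≈ 1.252.

1.252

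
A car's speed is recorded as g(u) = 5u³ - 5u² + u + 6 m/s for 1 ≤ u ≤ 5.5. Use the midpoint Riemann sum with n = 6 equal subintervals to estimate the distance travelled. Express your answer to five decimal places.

Δu = (5.5 − 1)/6 = 0.75.
Midpoints: 1.375, 2.125, 2.875, 3.625, 4.375, 5.125.
g(1.375) = 5591/512, g(2.125) = 17165/512, g(2.875) = 44219/512, g(3.625) = 93233/512, g(4.375) = 170687/512, g(5.125) = 283061/512.
Sum = Δu · [g(1.375) + g(2.125) + g(2.875) + ...].
Sum ≈ 899.34961.

899.34961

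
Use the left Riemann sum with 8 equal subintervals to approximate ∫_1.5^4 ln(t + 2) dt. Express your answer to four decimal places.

3.7807

Δt = (4 − 1.5)/8 = 0.3125.
Left endpoints: 1.5, 1.8125, 2.125, 2.4375, 2.75, 3.0625, 3.375, 3.6875.
f(1.5) ≈ 1.2528, f(1.8125) ≈ 1.3383, f(2.125) ≈ 1.4171, f(2.4375) ≈ 1.4901, f(2.75) ≈ 1.5581, f(3.0625) ≈ 1.6219, f(3.375) ≈ 1.6818, f(3.6875) ≈ 1.7383.
Sum = Δt · [f(1.5) + f(1.8125) + f(2.125) + ...].
Sum ≈ 3.7807.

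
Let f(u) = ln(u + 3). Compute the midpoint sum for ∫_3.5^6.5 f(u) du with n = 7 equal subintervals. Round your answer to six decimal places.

6.220930

Δu = (6.5 − 3.5)/7 = 3/7.
Midpoints: 26/7, 29/7, 32/7, 5, 38/7, 41/7, 44/7.
f(26/7) ≈ 1.904237, f(29/7) ≈ 1.966113, f(32/7) ≈ 2.024382, f(5) ≈ 2.079442, f(38/7) ≈ 2.131627, f(41/7) ≈ 2.181224, f(44/7) ≈ 2.228477.
Sum = Δu · [f(26/7) + f(29/7) + f(32/7) + ...].
Sum ≈ 6.220930.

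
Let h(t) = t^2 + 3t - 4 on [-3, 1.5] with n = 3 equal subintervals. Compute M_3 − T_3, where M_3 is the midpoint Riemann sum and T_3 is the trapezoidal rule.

-2.53125

M_3 = -18.84375.
T_3 = -16.3125.
M_3 − T_3 = -2.53125.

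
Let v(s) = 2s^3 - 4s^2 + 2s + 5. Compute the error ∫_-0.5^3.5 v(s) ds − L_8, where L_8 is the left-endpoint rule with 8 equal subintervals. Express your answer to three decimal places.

Exact integral: ∫_-0.5^3.5 v(s) ds ≈ 49.66667.
L_8 = 39.
Error ≈ 49.66667 − 39 ≈ 10.667.

10.667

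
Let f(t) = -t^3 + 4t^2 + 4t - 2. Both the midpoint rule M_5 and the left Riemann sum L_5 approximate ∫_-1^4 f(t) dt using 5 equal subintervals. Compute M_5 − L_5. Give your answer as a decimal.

8.125

M_5 = 43.125.
L_5 = 35.
M_5 − L_5 = 8.125.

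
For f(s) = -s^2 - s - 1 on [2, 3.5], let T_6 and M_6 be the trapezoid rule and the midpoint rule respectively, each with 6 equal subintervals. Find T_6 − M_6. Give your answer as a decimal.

T_6 = -17.265625.
M_6 = -17.2421875.
T_6 − M_6 = -0.0234375.

-0.0234375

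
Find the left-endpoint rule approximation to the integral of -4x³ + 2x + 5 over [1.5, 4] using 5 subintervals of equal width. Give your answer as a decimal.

-168.75

Δx = (4 − 1.5)/5 = 0.5.
Left endpoints: 1.5, 2, 2.5, 3, 3.5.
f(1.5) = -5.5, f(2) = -23, f(2.5) = -52.5, f(3) = -97, f(3.5) = -159.5.
Sum = Δx · [f(1.5) + f(2) + f(2.5) + f(3) + f(3.5)].
Sum = -168.75.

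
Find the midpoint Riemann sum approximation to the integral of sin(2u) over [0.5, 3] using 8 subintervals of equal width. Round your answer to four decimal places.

Δu = (3 − 0.5)/8 = 0.3125.
Midpoints: 0.65625, 0.96875, 1.28125, 1.59375, 1.90625, 2.21875, 2.53125, 2.84375.
f(0.65625) ≈ 0.9668, f(0.96875) ≈ 0.9335, f(1.28125) ≈ 0.5473, f(1.59375) ≈ -0.0459, f(1.90625) ≈ -0.6217, f(2.21875) ≈ -0.9625, f(2.53125) ≈ -0.9393, f(2.84375) ≈ -0.5611.
Sum = Δu · [f(0.65625) + f(0.96875) + f(1.28125) + ...].
Sum ≈ -0.2134.

-0.2134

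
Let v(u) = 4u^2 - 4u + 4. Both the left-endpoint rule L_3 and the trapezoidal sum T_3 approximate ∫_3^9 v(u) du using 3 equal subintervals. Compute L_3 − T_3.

-264

L_3 = 568.
T_3 = 832.
L_3 − T_3 = -264.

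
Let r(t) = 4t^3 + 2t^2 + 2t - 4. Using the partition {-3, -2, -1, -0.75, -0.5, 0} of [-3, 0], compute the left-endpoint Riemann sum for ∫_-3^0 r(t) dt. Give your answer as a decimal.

Subinterval widths: 1, 1, 0.25, 0.25, 0.5.
Left endpoints: -3, -2, -1, -0.75, -0.5.
r(-3) = -100, r(-2) = -32, r(-1) = -8, r(-0.75) = -6.0625, r(-0.5) = -5.
Sum = Σ Δt_i · r(t_i).
Sum = -138.015625.

-138.015625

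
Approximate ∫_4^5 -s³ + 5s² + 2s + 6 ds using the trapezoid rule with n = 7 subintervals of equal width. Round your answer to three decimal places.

24.388

Δs = (5 − 4)/7 = 1/7.
f(4) = 30, f(29/7) = 9946/343, f(30/7) = 9498/343, f(31/7) = 8940/343, f(32/7) = 8266/343, f(33/7) = 7470/343, f(34/7) = 6546/343, f(5) = 16.
T_7 = (Δs/2)·[f(s_0) + 2f(s_1) + ... + 2f(s_{6}) + f(s_7)].
Sum ≈ 24.388.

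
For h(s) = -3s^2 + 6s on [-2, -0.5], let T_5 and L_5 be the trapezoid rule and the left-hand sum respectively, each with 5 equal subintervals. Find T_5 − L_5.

T_5 = -19.1925.
L_5 = -22.23.
T_5 − L_5 = 3.0375.

3.0375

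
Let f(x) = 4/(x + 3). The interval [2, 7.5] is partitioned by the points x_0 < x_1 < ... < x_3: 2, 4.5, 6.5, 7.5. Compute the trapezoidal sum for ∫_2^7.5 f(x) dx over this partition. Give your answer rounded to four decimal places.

3.0221

Subinterval widths: 2.5, 2, 1.
f(2) = 0.8, f(4.5) = 8/15, f(6.5) = 8/19, f(7.5) = 8/21.
On each subinterval the trapezoid contributes (Δx_i/2)·[f(x_{i-1}) + f(x_i)].
Sum ≈ 3.0221.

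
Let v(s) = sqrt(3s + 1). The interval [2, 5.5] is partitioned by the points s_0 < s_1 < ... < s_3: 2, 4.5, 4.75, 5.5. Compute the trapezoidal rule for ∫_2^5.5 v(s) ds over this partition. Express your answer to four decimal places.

Subinterval widths: 2.5, 0.25, 0.75.
v(2) ≈ 2.6458, v(4.5) ≈ 3.8079, v(4.75) ≈ 3.9051, v(5.5) ≈ 4.1833.
On each subinterval the trapezoid contributes (Δs_i/2)·[v(s_{i-1}) + v(s_i)].
Sum ≈ 12.0643.

12.0643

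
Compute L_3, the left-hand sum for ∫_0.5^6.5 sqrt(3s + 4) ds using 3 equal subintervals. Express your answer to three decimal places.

19.839

Δs = (6.5 − 0.5)/3 = 2.
Left endpoints: 0.5, 2.5, 4.5.
f(0.5) ≈ 2.345, f(2.5) ≈ 3.391, f(4.5) ≈ 4.183.
Sum = Δs · [f(0.5) + f(2.5) + f(4.5)].
Sum ≈ 19.839.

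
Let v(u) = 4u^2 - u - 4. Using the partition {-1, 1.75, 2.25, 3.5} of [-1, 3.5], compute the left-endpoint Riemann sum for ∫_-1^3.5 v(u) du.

23.5

Subinterval widths: 2.75, 0.5, 1.25.
Left endpoints: -1, 1.75, 2.25.
v(-1) = 1, v(1.75) = 6.5, v(2.25) = 14.
Sum = Σ Δu_i · v(u_i).
Sum = 23.5.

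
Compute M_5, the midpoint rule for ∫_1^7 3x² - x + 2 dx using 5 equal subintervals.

327.84

Δx = (7 − 1)/5 = 1.2.
Midpoints: 1.6, 2.8, 4, 5.2, 6.4.
f(1.6) = 8.08, f(2.8) = 22.72, f(4) = 46, f(5.2) = 77.92, f(6.4) = 118.48.
Sum = Δx · [f(1.6) + f(2.8) + f(4) + f(5.2) + f(6.4)].
Sum = 327.84.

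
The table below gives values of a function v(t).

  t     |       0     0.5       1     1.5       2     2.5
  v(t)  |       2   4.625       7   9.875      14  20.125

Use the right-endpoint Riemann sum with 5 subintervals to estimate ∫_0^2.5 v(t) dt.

27.8125

Δt = 0.5.
Sum = 0.5·[4.625 + 7 + 9.875 + 14 + 20.125] = 27.8125.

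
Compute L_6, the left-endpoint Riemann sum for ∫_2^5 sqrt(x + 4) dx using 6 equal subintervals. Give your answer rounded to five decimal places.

8.06363

Δx = (5 − 2)/6 = 0.5.
Left endpoints: 2, 2.5, 3, 3.5, 4, 4.5.
f(2) ≈ 2.44949, f(2.5) ≈ 2.54951, f(3) ≈ 2.64575, f(3.5) ≈ 2.73861, f(4) ≈ 2.82843, f(4.5) ≈ 2.91548.
Sum = Δx · [f(2) + f(2.5) + f(3) + ...].
Sum ≈ 8.06363.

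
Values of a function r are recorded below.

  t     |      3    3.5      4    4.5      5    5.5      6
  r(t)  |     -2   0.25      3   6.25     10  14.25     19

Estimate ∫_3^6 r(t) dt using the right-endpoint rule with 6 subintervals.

26.375

Δt = 0.5.
Sum = 0.5·[0.25 + 3 + 6.25 + 10 + 14.25 + 19] = 26.375.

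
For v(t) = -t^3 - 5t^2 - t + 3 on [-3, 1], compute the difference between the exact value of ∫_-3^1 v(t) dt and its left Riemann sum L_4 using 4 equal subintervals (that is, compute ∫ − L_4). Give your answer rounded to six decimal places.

Exact integral: ∫_-3^1 v(t) dt ≈ -10.66666667.
L_4 = -16.
Error ≈ -10.66666667 − (-16) ≈ 5.333333.

5.333333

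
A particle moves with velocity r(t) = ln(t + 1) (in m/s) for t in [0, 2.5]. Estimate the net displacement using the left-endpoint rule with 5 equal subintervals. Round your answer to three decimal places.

1.557

Δt = (2.5 − 0)/5 = 0.5.
Left endpoints: 0, 0.5, 1, 1.5, 2.
r(0) ≈ 0.000, r(0.5) ≈ 0.405, r(1) ≈ 0.693, r(1.5) ≈ 0.916, r(2) ≈ 1.099.
Sum = Δt · [r(0) + r(0.5) + r(1) + r(1.5) + r(2)].
Sum ≈ 1.557.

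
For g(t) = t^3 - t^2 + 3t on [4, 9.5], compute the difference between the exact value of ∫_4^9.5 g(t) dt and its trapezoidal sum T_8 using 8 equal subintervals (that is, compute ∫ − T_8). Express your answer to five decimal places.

Exact integral: ∫_4^9.5 g(t) dt ≈ 1819.1822917.
T_8 ≈ 1827.5227051.
Error ≈ 1819.1822917 − 1827.5227051 ≈ -8.34041.

-8.34041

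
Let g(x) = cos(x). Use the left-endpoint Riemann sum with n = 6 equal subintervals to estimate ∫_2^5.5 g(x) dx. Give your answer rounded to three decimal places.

-1.897

Δx = (5.5 − 2)/6 = 7/12.
Left endpoints: 2, 31/12, 19/6, 3.75, 13/3, 59/12.
g(2) ≈ -0.416, g(31/12) ≈ -0.848, g(19/6) ≈ -1.000, g(3.75) ≈ -0.821, g(13/3) ≈ -0.370, g(59/12) ≈ 0.203.
Sum = Δx · [g(2) + g(31/12) + g(19/6) + ...].
Sum ≈ -1.897.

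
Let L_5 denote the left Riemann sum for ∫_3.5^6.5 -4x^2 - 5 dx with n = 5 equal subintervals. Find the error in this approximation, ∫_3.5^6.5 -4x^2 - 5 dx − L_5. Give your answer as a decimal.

-35.28

Exact integral: ∫_3.5^6.5 f(x) dx = -324.
L_5 = -288.72.
Error = -324 − (-288.72) = -35.28.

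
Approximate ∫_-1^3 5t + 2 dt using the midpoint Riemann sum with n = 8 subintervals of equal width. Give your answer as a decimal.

Δt = (3 − (-1))/8 = 0.5.
Midpoints: -0.75, -0.25, 0.25, 0.75, 1.25, 1.75, 2.25, 2.75.
f(-0.75) = -1.75, f(-0.25) = 0.75, f(0.25) = 3.25, f(0.75) = 5.75, f(1.25) = 8.25, f(1.75) = 10.75, f(2.25) = 13.25, f(2.75) = 15.75.
Sum = Δt · [f(-0.75) + f(-0.25) + f(0.25) + ...].
Sum = 28.

28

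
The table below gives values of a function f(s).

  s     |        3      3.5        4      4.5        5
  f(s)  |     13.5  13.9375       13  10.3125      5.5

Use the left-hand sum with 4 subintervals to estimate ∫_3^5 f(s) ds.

Δs = 0.5.
Sum = 0.5·[13.5 + 13.9375 + 13 + 10.3125] = 25.375.

25.375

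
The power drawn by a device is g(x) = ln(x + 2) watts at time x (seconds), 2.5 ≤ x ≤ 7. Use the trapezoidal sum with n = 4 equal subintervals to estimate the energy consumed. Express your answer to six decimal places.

8.494996

Δx = (7 − 2.5)/4 = 1.125.
g(2.5) ≈ 1.504077, g(3.625) ≈ 1.727221, g(4.75) ≈ 1.909543, g(5.875) ≈ 2.063693, g(7) ≈ 2.197225.
T_4 = (Δx/2)·[g(x_0) + 2g(x_1) + 2g(x_2) + 2g(x_3) + g(x_4)].
Sum ≈ 8.494996.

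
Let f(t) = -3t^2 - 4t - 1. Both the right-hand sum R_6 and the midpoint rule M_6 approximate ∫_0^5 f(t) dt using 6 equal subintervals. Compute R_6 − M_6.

R_6 ≈ -221.31944444.
M_6 ≈ -179.13194444.
R_6 − M_6 = -42.1875.

-42.1875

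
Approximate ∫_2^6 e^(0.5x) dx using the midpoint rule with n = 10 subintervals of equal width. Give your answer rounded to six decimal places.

34.676687

Δx = (6 − 2)/10 = 0.4.
Midpoints: 2.2, 2.6, 3, 3.4, 3.8, 4.2, 4.6, 5, 5.4, 5.8.
f(2.2) ≈ 3.004166, f(2.6) ≈ 3.669297, f(3) ≈ 4.481689, f(3.4) ≈ 5.473947, f(3.8) ≈ 6.685894, f(4.2) ≈ 8.166170, f(4.6) ≈ 9.974182, f(5) ≈ 12.182494, f(5.4) ≈ 14.879732, f(5.8) ≈ 18.174145.
Sum = Δx · [f(2.2) + f(2.6) + f(3) + ...].
Sum ≈ 34.676687.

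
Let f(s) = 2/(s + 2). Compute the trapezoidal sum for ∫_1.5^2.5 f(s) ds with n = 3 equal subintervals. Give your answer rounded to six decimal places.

Δs = (2.5 − 1.5)/3 = 1/3.
f(1.5) = 4/7, f(11/6) = 12/23, f(13/6) = 0.48, f(2.5) = 4/9.
T_3 = (Δs/2)·[f(s_0) + 2f(s_1) + 2f(s_2) + f(s_3)].
Sum ≈ 0.503225.

0.503225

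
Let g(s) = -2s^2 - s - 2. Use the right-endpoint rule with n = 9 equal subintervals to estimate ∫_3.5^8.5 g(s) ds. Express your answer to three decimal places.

Δs = (8.5 − 3.5)/9 = 5/9.
Right endpoints: 73/18, 83/18, 31/6, 103/18, 113/18, 41/6, 133/18, 143/18, 8.5.
g(73/18) = -3155/81, g(83/18) = -3980/81, g(31/6) = -545/9, g(103/18) = -5930/81, g(113/18) = -7055/81, g(41/6) = -920/9, g(133/18) = -9605/81, g(143/18) = -11030/81, g(8.5) = -155.
Sum = Δs · [g(73/18) + g(83/18) + g(31/6) + ...].
Sum ≈ -456.070.

-456.070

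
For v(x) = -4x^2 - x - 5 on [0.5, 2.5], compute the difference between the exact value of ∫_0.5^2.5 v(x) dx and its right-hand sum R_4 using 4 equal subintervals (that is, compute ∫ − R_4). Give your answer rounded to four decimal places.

6.8333

Exact integral: ∫_0.5^2.5 v(x) dx ≈ -33.666667.
R_4 = -40.5.
Error ≈ -33.666667 − (-40.5) ≈ 6.8333.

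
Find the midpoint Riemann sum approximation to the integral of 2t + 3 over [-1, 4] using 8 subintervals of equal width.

30

Δt = (4 − (-1))/8 = 0.625.
Midpoints: -0.6875, -0.0625, 0.5625, 1.1875, 1.8125, 2.4375, 3.0625, 3.6875.
f(-0.6875) = 1.625, f(-0.0625) = 2.875, f(0.5625) = 4.125, f(1.1875) = 5.375, f(1.8125) = 6.625, f(2.4375) = 7.875, f(3.0625) = 9.125, f(3.6875) = 10.375.
Sum = Δt · [f(-0.6875) + f(-0.0625) + f(0.5625) + ...].
Sum = 30.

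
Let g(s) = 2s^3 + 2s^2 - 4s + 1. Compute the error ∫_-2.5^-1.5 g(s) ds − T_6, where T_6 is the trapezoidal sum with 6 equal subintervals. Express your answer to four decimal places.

Exact integral: ∫_-2.5^-1.5 g(s) ds ≈ 0.166667.
T_6 ≈ 0.120370.
Error ≈ 0.166667 − 0.120370 ≈ 0.0463.

0.0463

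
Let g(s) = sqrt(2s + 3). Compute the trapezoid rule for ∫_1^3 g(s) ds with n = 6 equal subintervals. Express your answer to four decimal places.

5.2722

Δs = (3 − 1)/6 = 1/3.
g(1) ≈ 2.2361, g(4/3) ≈ 2.3805, g(5/3) ≈ 2.5166, g(2) ≈ 2.6458, g(7/3) ≈ 2.7689, g(8/3) ≈ 2.8868, g(3) ≈ 3.0000.
T_6 = (Δs/2)·[g(s_0) + 2g(s_1) + ... + 2g(s_{5}) + g(s_6)].
Sum ≈ 5.2722.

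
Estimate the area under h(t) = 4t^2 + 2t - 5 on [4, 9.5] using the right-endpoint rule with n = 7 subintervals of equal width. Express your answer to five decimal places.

1227.84694

Δt = (9.5 − 4)/7 = 11/14.
Right endpoints: 67/14, 39/7, 89/14, 50/7, 111/14, 61/7, 9.5.
h(67/14) = 4713/49, h(39/7) = 6385/49, h(89/14) = 8299/49, h(50/7) = 10455/49, h(111/14) = 12853/49, h(61/7) = 15493/49, h(9.5) = 375.
Sum = Δt · [h(67/14) + h(39/7) + h(89/14) + ...].
Sum ≈ 1227.84694.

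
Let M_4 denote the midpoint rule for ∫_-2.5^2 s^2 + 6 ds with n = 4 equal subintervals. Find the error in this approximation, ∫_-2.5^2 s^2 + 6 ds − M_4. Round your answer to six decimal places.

Exact integral: ∫_-2.5^2 f(s) ds = 34.875.
M_4 ≈ 34.40039062.
Error ≈ 34.875 − 34.40039062 ≈ 0.474609.

0.474609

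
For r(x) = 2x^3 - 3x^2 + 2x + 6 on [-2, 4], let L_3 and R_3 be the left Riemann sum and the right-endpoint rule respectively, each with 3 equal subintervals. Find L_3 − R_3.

-240

L_3 = -12.
R_3 = 228.
L_3 − R_3 = -240.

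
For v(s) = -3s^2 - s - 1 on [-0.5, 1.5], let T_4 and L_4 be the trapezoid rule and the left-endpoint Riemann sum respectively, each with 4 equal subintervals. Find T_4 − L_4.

T_4 = -6.75.
L_4 = -4.75.
T_4 − L_4 = -2.

-2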